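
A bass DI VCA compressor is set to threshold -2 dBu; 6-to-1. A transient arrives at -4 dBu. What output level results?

-4 dBu is 2 dB below the -2 dBu threshold, so no gain reduction is applied.
Output = input = -4 dBu.

-4 dBu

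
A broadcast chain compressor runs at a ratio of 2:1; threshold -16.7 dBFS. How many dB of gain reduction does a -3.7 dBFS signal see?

6.5 dB

Overshoot = -3.7 − (-16.7) = 13 dB.
After 2:1 compression the overshoot becomes 13/2 = 6.5 dB.
Gain reduction = 13 − 6.5 = 6.5 dB.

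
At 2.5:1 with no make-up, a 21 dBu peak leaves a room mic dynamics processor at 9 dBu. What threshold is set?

Gain reduction = 21 − 9 = 12 dB; output overshoot = GR / (R − 1) = 12 / 1.5 = 8 dB.
Threshold = output − output overshoot = 9 − 8 = 1 dBu.

1 dBu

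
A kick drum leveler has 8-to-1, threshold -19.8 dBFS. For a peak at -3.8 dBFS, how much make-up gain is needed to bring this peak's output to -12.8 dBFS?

5 dB

The peak compresses to -19.8 + 16/8 = -17.8 dBFS.
To reach -12.8 dBFS requires -12.8 − (-17.8) = 5 dB of make-up.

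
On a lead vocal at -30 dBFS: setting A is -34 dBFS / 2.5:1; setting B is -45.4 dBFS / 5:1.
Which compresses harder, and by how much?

B, by 9.92 dB

A: GR = 4 − 4/2.5 = 2.4 dB.
B: GR = 15.4 − 15.4/5 = 12.32 dB.
B applies 9.92 dB more gain reduction.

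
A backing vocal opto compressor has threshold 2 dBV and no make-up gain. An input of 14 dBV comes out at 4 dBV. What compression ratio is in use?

Input overshoot = 14 − 2 = 12 dB; output overshoot = 4 − 2 = 2 dB.
Ratio = 12 / 2 = 6.

6:1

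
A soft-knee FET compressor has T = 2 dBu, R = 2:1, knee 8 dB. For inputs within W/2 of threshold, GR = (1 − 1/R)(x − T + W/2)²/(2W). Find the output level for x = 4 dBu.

x − T + W/2 = 4 − 2 + 4 = 6.
GR = (1 − 1/2) × 6² / 16 = 0.5 × 36 / 16 = 1.125 dB.
Output = 4 − 1.125 = 2.875 dBu.

2.875 dBu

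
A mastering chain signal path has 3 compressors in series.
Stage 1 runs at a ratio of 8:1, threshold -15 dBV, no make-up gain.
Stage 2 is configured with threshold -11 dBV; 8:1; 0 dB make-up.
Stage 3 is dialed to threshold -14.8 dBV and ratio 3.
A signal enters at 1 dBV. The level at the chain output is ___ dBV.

Stage 1: 16 dB above -15 dBV, reduced 8:1 to 2 dB above → -13 dBV.
Stage 2: -13 dBV is at or below the -11 dBV threshold — no compression; output -13 dBV.
Stage 3: -13 dBV is 1.8 dB over -14.8 dBV; at 3:1 that becomes 0.6 dB over, giving -14.2 dBV.

-14.2 dBV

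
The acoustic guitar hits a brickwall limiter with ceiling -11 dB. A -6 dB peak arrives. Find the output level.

-11 dB

A brickwall limiter is an ∞:1 compressor: any input above the ceiling is clamped to -11 dB.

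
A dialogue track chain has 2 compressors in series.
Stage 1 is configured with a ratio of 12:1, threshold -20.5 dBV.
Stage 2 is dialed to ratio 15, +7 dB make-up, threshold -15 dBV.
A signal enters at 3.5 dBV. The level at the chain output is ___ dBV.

-11.5 dBV

Stage 1: 3.5 dBV is 24 dB over -20.5 dBV; at 12:1 that becomes 2 dB over, giving -18.5 dBV.
Stage 2: below threshold (-18.5 ≤ -15); passes unchanged; make-up brings it to -11.5 dBV.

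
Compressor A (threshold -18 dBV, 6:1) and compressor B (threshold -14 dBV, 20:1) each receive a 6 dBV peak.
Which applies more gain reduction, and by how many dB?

A: GR = 24 − 24/6 = 20 dB.
B: GR = 20 − 20/20 = 19 dB.
Difference: 1 dB in favour of A.

A, by 1 dB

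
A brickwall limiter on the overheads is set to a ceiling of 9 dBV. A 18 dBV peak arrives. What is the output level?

The limiter clamps the peak to its 9 dBV ceiling.

9 dBV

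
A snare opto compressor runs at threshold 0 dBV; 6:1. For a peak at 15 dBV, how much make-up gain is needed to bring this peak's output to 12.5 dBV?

10 dB

The peak compresses to 0 + 15/6 = 2.5 dBV.
To reach 12.5 dBV requires 12.5 − 2.5 = 10 dB of make-up.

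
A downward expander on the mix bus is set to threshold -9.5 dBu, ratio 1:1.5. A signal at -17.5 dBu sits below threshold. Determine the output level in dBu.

The input is 8 dB below the -9.5 dBu threshold.
A 1:1.5 expander multiplies undershoot by 1.5: 8 × 1.5 = 12 dB below threshold.
Output = -9.5 − 12 = -21.5 dBu.

-21.5 dBu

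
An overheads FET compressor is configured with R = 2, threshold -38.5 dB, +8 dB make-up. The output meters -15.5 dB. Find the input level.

Before make-up, the level was -15.5 − 8 = -23.5 dB.
Post-compression overshoot = -23.5 − (-38.5) = 15 dB.
Undo the ratio: input overshoot = 15 × 2 = 30 dB, giving input = -8.5 dB.

-8.5 dB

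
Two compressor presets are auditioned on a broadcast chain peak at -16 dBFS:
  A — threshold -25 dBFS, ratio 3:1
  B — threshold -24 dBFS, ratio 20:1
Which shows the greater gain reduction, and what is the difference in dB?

A: 9 dB over, compressed to 3 dB over, so 6 dB of GR.
B: 8 dB over, compressed to 0.4 dB over, so 7.6 dB of GR.
B reduces 1.6 dB more.

B, by 1.6 dB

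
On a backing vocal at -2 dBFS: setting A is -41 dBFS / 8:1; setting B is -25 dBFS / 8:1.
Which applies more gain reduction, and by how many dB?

A: 39 dB over, compressed to 4.875 dB over, so 34.125 dB of GR.
B: 23 dB over, compressed to 2.875 dB over, so 20.125 dB of GR.
A applies 14 dB more gain reduction.

A, by 14 dB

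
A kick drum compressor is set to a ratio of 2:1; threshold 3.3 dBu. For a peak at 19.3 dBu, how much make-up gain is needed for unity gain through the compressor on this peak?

8 dB

Without make-up, output = threshold + overshoot/2 = 3.3 + 8 = 11.3 dBu.
Gap to target: 8 dB.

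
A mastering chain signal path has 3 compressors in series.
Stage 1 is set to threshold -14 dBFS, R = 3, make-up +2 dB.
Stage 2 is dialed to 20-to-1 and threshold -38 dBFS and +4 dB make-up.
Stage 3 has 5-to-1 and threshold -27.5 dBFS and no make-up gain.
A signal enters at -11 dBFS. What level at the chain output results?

-32.65 dBFS

Stage 1: overshoot 3 dB → 3/3 = 1 dB → -13 dBFS; +2 dB make-up → -11 dBFS.
Stage 2: -11 dBFS is 27 dB over -38 dBFS; at 20:1 that becomes 1.35 dB over, giving -36.65 dBFS; +4 dB make-up → -32.65 dBFS.
Stage 3: -32.65 dBFS ≤ -27.5 dBFS, so stage 3 doesn't engage; output -32.65 dBFS.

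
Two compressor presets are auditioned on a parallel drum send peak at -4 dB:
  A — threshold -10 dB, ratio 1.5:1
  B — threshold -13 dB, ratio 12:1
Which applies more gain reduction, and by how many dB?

A: overshoot 6 dB → output overshoot 4 dB → GR 2 dB.
B: overshoot 9 dB → output overshoot 0.75 dB → GR 8.25 dB.
B reduces 6.25 dB more.

B, by 6.25 dB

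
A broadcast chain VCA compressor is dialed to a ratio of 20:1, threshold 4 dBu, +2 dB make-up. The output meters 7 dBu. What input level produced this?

24 dBu

Stripping the +2 dB make-up gives 5 dBu at the gain stage.
The compressed level sits 5 − 4 = 1 dB over threshold.
Undo the ratio: input overshoot = 1 × 20 = 20 dB, giving input = 24 dBu.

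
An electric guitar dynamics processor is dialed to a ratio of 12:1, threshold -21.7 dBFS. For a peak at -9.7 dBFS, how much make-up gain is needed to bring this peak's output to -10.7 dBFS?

10 dB

Without make-up, output = threshold + overshoot/12 = -21.7 + 1 = -20.7 dBFS.
Gap to target: 10 dB.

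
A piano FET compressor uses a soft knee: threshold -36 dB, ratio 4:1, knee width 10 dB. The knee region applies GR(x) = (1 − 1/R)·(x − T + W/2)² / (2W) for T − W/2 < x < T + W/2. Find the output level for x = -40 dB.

x − T + W/2 = -40 − (-36) + 5 = 1.
GR = (1 − 1/4) × 1² / 20 = 0.75 × 1 / 20 = 0.0375 dB.
Output = -40 − 0.0375 = -40.0375 dB.

-40.0375 dB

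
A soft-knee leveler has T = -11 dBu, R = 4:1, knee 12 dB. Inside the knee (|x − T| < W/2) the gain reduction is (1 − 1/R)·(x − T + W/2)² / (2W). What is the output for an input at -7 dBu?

-10.125 dBu

x − T + W/2 = -7 − (-11) + 6 = 10.
GR = (1 − 1/4) × 10² / 24 = 0.75 × 100 / 24 = 3.125 dB.
Output = -7 − 3.125 = -10.125 dBu.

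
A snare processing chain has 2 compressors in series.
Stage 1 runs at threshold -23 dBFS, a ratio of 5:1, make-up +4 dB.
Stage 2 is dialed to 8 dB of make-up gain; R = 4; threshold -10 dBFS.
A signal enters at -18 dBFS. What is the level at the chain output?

-10 dBFS

Stage 1: 5 dB above -23 dBFS, reduced 5:1 to 1 dB above → -22 dBFS; +4 dB make-up → -18 dBFS.
Stage 2: below threshold (-18 ≤ -10); passes unchanged; make-up brings it to -10 dBFS.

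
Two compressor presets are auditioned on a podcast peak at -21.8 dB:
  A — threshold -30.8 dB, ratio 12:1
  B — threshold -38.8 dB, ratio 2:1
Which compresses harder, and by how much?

B, by 0.25 dB

A: GR = 9 − 9/12 = 8.25 dB.
B: GR = 17 − 17/2 = 8.5 dB.
Difference: 0.25 dB in favour of B.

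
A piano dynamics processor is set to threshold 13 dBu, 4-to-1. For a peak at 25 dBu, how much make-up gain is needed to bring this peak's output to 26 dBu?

10 dB

Overshoot 12 dB → 12/4 = 3 dB after compression, so the compressed level is 13 + 3 = 16 dBu.
Make-up = target − compressed = 26 − 16 = 10 dB.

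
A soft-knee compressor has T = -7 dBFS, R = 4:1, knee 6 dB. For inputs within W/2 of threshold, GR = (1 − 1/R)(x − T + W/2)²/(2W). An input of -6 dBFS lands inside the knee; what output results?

x − T + W/2 = -6 − (-7) + 3 = 4.
GR = (1 − 1/4) × 4² / 12 = 0.75 × 16 / 12 = 1 dB.
Output = -6 − 1 = -7 dBFS.

-7 dBFS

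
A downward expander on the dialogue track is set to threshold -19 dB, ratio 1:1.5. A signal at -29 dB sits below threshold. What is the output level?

-34 dB

The input is 10 dB below the -19 dB threshold.
A 1:1.5 expander multiplies undershoot by 1.5: 10 × 1.5 = 15 dB below threshold.
Output = -19 − 15 = -34 dB.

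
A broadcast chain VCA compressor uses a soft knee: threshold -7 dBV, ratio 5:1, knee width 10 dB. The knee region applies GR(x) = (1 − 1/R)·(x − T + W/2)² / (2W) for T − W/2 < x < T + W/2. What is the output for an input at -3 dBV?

x − T + W/2 = -3 − (-7) + 5 = 9.
GR = (1 − 1/5) × 9² / 20 = 0.8 × 81 / 20 = 3.24 dB.
Output = -3 − 3.24 = -6.24 dBV.

-6.24 dBV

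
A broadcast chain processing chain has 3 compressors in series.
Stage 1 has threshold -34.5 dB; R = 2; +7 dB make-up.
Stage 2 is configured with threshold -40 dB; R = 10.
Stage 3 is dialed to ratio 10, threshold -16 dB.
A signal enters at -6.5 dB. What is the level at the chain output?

Stage 1: 28 dB above -34.5 dB, reduced 2:1 to 14 dB above → -20.5 dB; +7 dB make-up → -13.5 dB.
Stage 2: 26.5 dB above -40 dB, reduced 10:1 to 2.65 dB above → -37.35 dB.
Stage 3: -37.35 dB is at or below the -16 dB threshold — no compression; output -37.35 dB.

-37.35 dB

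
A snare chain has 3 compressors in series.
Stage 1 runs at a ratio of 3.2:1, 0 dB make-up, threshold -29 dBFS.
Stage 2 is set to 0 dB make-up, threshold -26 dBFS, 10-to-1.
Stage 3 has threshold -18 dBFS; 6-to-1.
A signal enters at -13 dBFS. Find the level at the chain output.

-25.8 dBFS

Stage 1: overshoot 16 dB → 16/3.2 = 5 dB → -24 dBFS.
Stage 2: -24 dBFS is 2 dB over -26 dBFS; at 10:1 that becomes 0.2 dB over, giving -25.8 dBFS.
Stage 3: -25.8 dBFS is at or below the -18 dBFS threshold — no compression; output -25.8 dBFS.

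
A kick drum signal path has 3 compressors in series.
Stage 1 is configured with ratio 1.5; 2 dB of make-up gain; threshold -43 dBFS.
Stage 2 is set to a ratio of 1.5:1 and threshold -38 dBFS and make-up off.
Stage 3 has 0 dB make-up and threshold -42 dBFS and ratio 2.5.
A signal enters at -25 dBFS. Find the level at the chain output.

Stage 1: overshoot 18 dB → 18/1.5 = 12 dB → -31 dBFS; +2 dB make-up → -29 dBFS.
Stage 2: overshoot 9 dB → 9/1.5 = 6 dB → -32 dBFS.
Stage 3: -32 dBFS is 10 dB over -42 dBFS; at 2.5:1 that becomes 4 dB over, giving -38 dBFS.

-38 dBFS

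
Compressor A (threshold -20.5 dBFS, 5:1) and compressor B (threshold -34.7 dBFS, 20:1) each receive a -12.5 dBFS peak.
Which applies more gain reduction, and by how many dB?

A: GR = 8 − 8/5 = 6.4 dB.
B: GR = 22.2 − 22.2/20 = 21.09 dB.
B applies 14.69 dB more gain reduction.

B, by 14.69 dB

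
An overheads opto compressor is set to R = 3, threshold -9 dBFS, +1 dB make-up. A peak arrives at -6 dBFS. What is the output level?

Overshoot: -6 − (-9) = 3 dB.
The 3 dB excess becomes 1 dB after 3:1 reduction.
That puts the output at -8 dBFS; make-up adds 1 dB, giving -7 dBFS.

-7 dBFS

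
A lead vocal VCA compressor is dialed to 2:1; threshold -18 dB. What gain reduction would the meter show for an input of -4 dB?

Overshoot = -4 − (-18) = 14 dB.
A 2:1 ratio leaves 7 dB of that excess.
GR = overshoot in − overshoot out = 14 − 7 = 7 dB.

7 dB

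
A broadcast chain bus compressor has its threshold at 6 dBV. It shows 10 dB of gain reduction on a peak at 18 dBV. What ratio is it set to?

6:1

Input overshoot = 18 − 6 = 12 dB.
Output overshoot = 12 − 10 = 2 dB.
Ratio = input overshoot / output overshoot = 12 / 2 = 6.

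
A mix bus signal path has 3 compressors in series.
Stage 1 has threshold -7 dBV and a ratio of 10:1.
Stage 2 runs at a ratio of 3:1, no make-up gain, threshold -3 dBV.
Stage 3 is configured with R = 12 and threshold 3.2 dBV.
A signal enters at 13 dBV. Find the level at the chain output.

Stage 1: 20 dB above -7 dBV, reduced 10:1 to 2 dB above → -5 dBV.
Stage 2: below threshold (-5 ≤ -3); passes unchanged; output -5 dBV.
Stage 3: -5 dBV is at or below the 3.2 dBV threshold — no compression; output -5 dBV.

-5 dBV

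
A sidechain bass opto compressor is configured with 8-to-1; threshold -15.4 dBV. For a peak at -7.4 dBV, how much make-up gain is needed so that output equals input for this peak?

The peak compresses to -15.4 + 8/8 = -14.4 dBV.
To reach -7.4 dBV requires -7.4 − (-14.4) = 7 dB of make-up.

7 dB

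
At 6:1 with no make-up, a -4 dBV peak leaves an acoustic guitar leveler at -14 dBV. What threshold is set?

-16 dBV

Gain reduction = -4 − (-14) = 10 dB; output overshoot = GR / (R − 1) = 10 / 5 = 2 dB.
Threshold = output − output overshoot = -14 − 2 = -16 dBV.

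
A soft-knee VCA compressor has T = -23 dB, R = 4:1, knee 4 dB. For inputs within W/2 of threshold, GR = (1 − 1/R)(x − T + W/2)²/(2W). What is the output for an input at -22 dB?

-22.84375 dB

x − T + W/2 = -22 − (-23) + 2 = 3.
GR = (1 − 1/4) × 3² / 8 = 0.75 × 9 / 8 = 0.84375 dB.
Output = -22 − 0.84375 = -22.84375 dB.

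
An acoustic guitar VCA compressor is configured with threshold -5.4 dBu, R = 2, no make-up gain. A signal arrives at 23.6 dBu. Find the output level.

9.1 dBu

Overshoot: 23.6 − (-5.4) = 29 dB.
2:1 compression reduces that to 29/2 = 14.5 dB over.
Output = -5.4 + 14.5 = 9.1 dBu.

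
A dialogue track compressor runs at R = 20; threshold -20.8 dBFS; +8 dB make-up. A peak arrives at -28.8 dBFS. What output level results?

-20.8 dBFS

-28.8 dBFS is 8 dB below the -20.8 dBFS threshold, so no gain reduction is applied.
Make-up gain adds 8 dB: -28.8 + 8 = -20.8 dBFS.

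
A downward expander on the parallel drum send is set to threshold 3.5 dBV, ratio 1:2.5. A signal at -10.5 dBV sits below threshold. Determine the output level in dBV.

-31.5 dBV

Below threshold, a 1:2.5 expander applies gain = (2.5−1)×(T − x) of attenuation.
(2.5−1) × 14 = 21 dB, so output = -10.5 − 21 = -31.5 dBV.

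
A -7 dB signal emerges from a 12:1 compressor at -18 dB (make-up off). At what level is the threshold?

-19 dB

Input is 12 dB above T (since output overshoot × R = input overshoot: (-18 − T)·12 = -7 − T gives T = -19 dB).
Check: -19 + (-7 − (-19))/12 = -19 + 1 = -18 dB. ✓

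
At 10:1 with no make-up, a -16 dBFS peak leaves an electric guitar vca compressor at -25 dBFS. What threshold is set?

Let T be the threshold. Output overshoot = (input overshoot)/R, so -25 − T = (-16 − T)/10.
10·(-25 − T) = -16 − T → 9·T = -250 − (-16) = -234.
T = -234/9 = -26 dBFS.

-26 dBFS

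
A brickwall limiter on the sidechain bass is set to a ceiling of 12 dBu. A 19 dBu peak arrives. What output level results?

12 dBu

A brickwall limiter is an ∞:1 compressor: any input above the ceiling is clamped to 12 dBu.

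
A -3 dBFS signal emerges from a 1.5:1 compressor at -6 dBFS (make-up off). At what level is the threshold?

-12 dBFS

Let T be the threshold. Output overshoot = (input overshoot)/R, so -6 − T = (-3 − T)/1.5.
1.5·(-6 − T) = -3 − T → 0.5·T = -9 − (-3) = -6.
T = -6/0.5 = -12 dBFS.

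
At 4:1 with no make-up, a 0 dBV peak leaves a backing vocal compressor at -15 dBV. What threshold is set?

Input is 20 dB above T (since output overshoot × R = input overshoot: (-15 − T)·4 = 0 − T gives T = -20 dBV).
Check: -20 + (0 − (-20))/4 = -20 + 5 = -15 dBV. ✓

-20 dBV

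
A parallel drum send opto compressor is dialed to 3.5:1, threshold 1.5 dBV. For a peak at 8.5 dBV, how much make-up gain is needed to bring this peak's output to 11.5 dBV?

Overshoot 7 dB → 7/3.5 = 2 dB after compression, so the compressed level is 1.5 + 2 = 3.5 dBV.
Make-up = target − compressed = 11.5 − 3.5 = 8 dB.

8 dB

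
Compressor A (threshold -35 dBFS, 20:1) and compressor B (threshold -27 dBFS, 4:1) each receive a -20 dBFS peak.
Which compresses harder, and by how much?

A, by 9 dB

A: 15 dB over, compressed to 0.75 dB over, so 14.25 dB of GR.
B: 7 dB over, compressed to 1.75 dB over, so 5.25 dB of GR.
Difference: 9 dB in favour of A.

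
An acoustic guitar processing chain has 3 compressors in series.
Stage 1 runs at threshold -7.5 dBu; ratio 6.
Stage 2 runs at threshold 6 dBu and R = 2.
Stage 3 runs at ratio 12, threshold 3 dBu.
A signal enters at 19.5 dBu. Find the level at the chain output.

-3 dBu

Stage 1: 27 dB above -7.5 dBu, reduced 6:1 to 4.5 dB above → -3 dBu.
Stage 2: -3 dBu is at or below the 6 dBu threshold — no compression; output -3 dBu.
Stage 3: below threshold (-3 ≤ 3); passes unchanged; output -3 dBu.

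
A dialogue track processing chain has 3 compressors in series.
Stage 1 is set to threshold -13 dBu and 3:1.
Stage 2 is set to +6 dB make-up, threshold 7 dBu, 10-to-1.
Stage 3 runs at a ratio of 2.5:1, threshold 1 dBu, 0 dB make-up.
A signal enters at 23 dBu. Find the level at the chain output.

2.6 dBu

Stage 1: overshoot 36 dB → 36/3 = 12 dB → -1 dBu.
Stage 2: -1 dBu is at or below the 7 dBu threshold — no compression; make-up brings it to 5 dBu.
Stage 3: overshoot 4 dB → 4/2.5 = 1.6 dB → 2.6 dBu.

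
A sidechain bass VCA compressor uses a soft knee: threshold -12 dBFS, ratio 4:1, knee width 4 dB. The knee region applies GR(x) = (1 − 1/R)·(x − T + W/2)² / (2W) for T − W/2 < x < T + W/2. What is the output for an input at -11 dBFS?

-11.84375 dBFS

x − T + W/2 = -11 − (-12) + 2 = 3.
GR = (1 − 1/4) × 3² / 8 = 0.75 × 9 / 8 = 0.84375 dB.
Output = -11 − 0.84375 = -11.84375 dBFS.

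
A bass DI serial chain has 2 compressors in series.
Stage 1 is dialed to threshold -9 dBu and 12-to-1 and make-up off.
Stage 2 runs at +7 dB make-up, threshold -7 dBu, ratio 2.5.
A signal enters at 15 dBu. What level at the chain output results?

Stage 1: overshoot 24 dB → 24/12 = 2 dB → -7 dBu.
Stage 2: below threshold (-7 ≤ -7); passes unchanged; make-up brings it to 0 dBu.

0 dBu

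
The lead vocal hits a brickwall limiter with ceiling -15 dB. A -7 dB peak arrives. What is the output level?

-15 dB

The limiter clamps the peak to its -15 dB ceiling.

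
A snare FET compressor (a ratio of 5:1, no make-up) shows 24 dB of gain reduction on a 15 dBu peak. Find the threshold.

Gain reduction = 15 − (-9) = 24 dB; output overshoot = GR / (R − 1) = 24 / 4 = 6 dB.
Threshold = output − output overshoot = -9 − 6 = -15 dBu.

-15 dBu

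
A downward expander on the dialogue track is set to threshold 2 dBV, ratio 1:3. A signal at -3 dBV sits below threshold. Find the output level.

The input is 5 dB below the 2 dBV threshold.
A 1:3 expander multiplies undershoot by 3: 5 × 3 = 15 dB below threshold.
Output = 2 − 15 = -13 dBV.

-13 dBV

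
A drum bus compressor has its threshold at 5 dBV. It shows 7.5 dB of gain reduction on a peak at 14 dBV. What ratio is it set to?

Input overshoot = 14 − 5 = 9 dB.
Output overshoot = 9 − 7.5 = 1.5 dB.
Ratio = input overshoot / output overshoot = 9 / 1.5 = 6.

6:1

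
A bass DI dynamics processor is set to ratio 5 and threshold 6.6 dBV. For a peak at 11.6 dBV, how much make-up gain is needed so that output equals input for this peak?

4 dB

Overshoot 5 dB → 5/5 = 1 dB after compression, so the compressed level is 6.6 + 1 = 7.6 dBV.
Make-up = target − compressed = 11.6 − 7.6 = 4 dB.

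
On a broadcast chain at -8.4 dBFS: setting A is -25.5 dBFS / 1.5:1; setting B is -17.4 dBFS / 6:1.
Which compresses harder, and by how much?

B, by 1.8 dB

A: overshoot 17.1 dB → output overshoot 11.4 dB → GR 5.7 dB.
B: overshoot 9 dB → output overshoot 1.5 dB → GR 7.5 dB.
B reduces 1.8 dB more.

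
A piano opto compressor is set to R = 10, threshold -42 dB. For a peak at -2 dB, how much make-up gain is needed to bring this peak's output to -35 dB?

3 dB

Without make-up, output = threshold + overshoot/10 = -42 + 4 = -38 dB.
Gap to target: 3 dB.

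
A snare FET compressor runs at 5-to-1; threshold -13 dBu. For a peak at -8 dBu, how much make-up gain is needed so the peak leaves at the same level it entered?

Overshoot 5 dB → 5/5 = 1 dB after compression, so the compressed level is -13 + 1 = -12 dBu.
Make-up = target − compressed = -8 − (-12) = 4 dB.

4 dB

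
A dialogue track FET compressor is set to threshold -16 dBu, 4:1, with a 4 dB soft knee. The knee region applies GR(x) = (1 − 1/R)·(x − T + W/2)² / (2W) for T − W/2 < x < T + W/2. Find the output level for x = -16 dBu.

-16.375 dBu

x − T + W/2 = -16 − (-16) + 2 = 2.
GR = (1 − 1/4) × 2² / 8 = 0.75 × 4 / 8 = 0.375 dB.
Output = -16 − 0.375 = -16.375 dBu.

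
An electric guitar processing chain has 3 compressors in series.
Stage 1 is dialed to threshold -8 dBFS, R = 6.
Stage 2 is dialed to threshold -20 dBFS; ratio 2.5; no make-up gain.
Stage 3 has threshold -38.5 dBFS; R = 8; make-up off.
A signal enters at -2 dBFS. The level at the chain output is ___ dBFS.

-35.5375 dBFS

Stage 1: -2 dBFS is 6 dB over -8 dBFS; at 6:1 that becomes 1 dB over, giving -7 dBFS.
Stage 2: overshoot 13 dB → 13/2.5 = 5.2 dB → -14.8 dBFS.
Stage 3: -14.8 dBFS is 23.7 dB over -38.5 dBFS; at 8:1 that becomes 2.9625 dB over, giving -35.5375 dBFS.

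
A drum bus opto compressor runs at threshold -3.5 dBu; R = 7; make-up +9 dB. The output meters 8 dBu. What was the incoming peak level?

14 dBu

Remove make-up: 8 − 9 = -1 dBu.
That's 2.5 dB above the -3.5 dBu threshold.
Before 7:1 compression the overshoot was 2.5 × 7 = 17.5 dB, so input = -3.5 + 17.5 = 14 dBu.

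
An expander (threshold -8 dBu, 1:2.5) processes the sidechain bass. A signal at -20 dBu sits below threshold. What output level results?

The input is 12 dB below the -8 dBu threshold.
A 1:2.5 expander multiplies undershoot by 2.5: 12 × 2.5 = 30 dB below threshold.
Output = -8 − 30 = -38 dBu.

-38 dBu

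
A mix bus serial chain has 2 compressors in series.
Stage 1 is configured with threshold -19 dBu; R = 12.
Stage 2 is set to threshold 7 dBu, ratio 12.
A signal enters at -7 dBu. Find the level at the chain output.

Stage 1: 12 dB above -19 dBu, reduced 12:1 to 1 dB above → -18 dBu.
Stage 2: -18 dBu ≤ 7 dBu, so stage 2 doesn't engage; output -18 dBu.

-18 dBu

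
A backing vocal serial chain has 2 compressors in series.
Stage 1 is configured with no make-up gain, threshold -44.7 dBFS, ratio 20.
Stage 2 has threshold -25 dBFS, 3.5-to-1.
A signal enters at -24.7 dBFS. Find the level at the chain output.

-43.7 dBFS

Stage 1: -24.7 dBFS is 20 dB over -44.7 dBFS; at 20:1 that becomes 1 dB over, giving -43.7 dBFS.
Stage 2: below threshold (-43.7 ≤ -25); passes unchanged; output -43.7 dBFS.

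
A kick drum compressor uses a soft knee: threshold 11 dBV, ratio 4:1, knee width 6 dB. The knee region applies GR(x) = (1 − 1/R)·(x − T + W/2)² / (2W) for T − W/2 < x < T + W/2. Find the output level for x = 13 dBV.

11.4375 dBV

x − T + W/2 = 13 − 11 + 3 = 5.
GR = (1 − 1/4) × 5² / 12 = 0.75 × 25 / 12 = 1.5625 dB.
Output = 13 − 1.5625 = 11.4375 dBV.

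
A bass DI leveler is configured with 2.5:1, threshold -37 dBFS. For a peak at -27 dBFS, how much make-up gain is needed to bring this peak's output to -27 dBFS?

6 dB

The peak compresses to -37 + 10/2.5 = -33 dBFS.
To reach -27 dBFS requires -27 − (-33) = 6 dB of make-up.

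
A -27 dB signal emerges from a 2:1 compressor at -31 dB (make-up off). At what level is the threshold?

-35 dB

Input is 8 dB above T (since output overshoot × R = input overshoot: (-31 − T)·2 = -27 − T gives T = -35 dB).
Check: -35 + (-27 − (-35))/2 = -35 + 4 = -31 dB. ✓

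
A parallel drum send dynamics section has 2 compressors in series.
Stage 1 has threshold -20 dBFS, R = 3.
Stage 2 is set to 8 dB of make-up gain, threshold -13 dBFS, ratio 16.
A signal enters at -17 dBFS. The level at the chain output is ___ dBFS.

-11 dBFS

Stage 1: 3 dB above -20 dBFS, reduced 3:1 to 1 dB above → -19 dBFS.
Stage 2: below threshold (-19 ≤ -13); passes unchanged; make-up brings it to -11 dBFS.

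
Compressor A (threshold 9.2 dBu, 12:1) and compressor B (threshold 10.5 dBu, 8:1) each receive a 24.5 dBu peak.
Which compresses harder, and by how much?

A, by 1.775 dB

A: overshoot 15.3 dB → output overshoot 1.275 dB → GR 14.025 dB.
B: overshoot 14 dB → output overshoot 1.75 dB → GR 12.25 dB.
A applies 1.775 dB more gain reduction.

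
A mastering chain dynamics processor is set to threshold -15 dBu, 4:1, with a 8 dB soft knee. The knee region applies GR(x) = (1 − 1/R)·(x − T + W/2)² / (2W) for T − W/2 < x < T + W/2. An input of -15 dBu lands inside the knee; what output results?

-15.75 dBu

x − T + W/2 = -15 − (-15) + 4 = 4.
GR = (1 − 1/4) × 4² / 16 = 0.75 × 16 / 16 = 0.75 dB.
Output = -15 − 0.75 = -15.75 dBu.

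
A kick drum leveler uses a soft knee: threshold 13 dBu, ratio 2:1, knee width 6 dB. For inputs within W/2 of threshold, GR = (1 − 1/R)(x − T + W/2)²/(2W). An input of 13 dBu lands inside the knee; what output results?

x − T + W/2 = 13 − 13 + 3 = 3.
GR = (1 − 1/2) × 3² / 12 = 0.5 × 9 / 12 = 0.375 dB.
Output = 13 − 0.375 = 12.625 dBu.

12.625 dBu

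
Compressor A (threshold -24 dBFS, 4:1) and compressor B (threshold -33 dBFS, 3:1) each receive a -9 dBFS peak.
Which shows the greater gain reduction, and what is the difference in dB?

A: 15 dB over, compressed to 3.75 dB over, so 11.25 dB of GR.
B: 24 dB over, compressed to 8 dB over, so 16 dB of GR.
Difference: 4.75 dB in favour of B.

B, by 4.75 dB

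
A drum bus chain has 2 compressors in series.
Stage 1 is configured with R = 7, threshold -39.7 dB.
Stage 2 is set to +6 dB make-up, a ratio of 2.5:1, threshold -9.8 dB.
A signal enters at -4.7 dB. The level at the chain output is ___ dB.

-28.7 dB

Stage 1: 35 dB above -39.7 dB, reduced 7:1 to 5 dB above → -34.7 dB.
Stage 2: -34.7 dB ≤ -9.8 dB, so stage 2 doesn't engage; make-up brings it to -28.7 dB.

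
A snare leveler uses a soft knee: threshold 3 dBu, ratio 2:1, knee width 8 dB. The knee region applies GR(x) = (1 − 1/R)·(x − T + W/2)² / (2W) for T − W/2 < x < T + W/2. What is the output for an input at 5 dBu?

x − T + W/2 = 5 − 3 + 4 = 6.
GR = (1 − 1/2) × 6² / 16 = 0.5 × 36 / 16 = 1.125 dB.
Output = 5 − 1.125 = 3.875 dBu.

3.875 dBu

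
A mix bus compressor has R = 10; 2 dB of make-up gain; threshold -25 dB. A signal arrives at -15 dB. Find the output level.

The input is 10 dB above the -25 dB threshold.
The 10 dB excess becomes 1 dB after 10:1 reduction.
That puts the output at -24 dB; make-up adds 2 dB, giving -22 dB.

-22 dB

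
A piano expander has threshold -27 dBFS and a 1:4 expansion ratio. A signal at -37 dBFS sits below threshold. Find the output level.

Undershoot = (-27) − (-37) = 10 dB.
At 1:4, that expands to 40 dB under threshold.
Output = -27 − 40 = -67 dBFS.

-67 dBFS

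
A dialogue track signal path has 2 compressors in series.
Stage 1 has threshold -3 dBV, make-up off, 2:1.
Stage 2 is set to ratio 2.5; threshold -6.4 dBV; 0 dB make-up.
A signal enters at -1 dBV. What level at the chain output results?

-4.64 dBV

Stage 1: 2 dB above -3 dBV, reduced 2:1 to 1 dB above → -2 dBV.
Stage 2: -2 dBV is 4.4 dB over -6.4 dBV; at 2.5:1 that becomes 1.76 dB over, giving -4.64 dBV.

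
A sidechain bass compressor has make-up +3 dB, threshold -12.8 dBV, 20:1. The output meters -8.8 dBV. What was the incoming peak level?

7.2 dBV

Before make-up, the level was -8.8 − 3 = -11.8 dBV.
The compressed level sits -11.8 − (-12.8) = 1 dB over threshold.
Input overshoot = R × output overshoot = 20 dB → input = -12.8 + 20 = 7.2 dBV.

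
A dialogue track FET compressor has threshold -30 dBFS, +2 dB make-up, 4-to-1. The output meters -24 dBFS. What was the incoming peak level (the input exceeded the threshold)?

-14 dBFS

Before make-up, the level was -24 − 2 = -26 dBFS.
That's 4 dB above the -30 dBFS threshold.
Before 4:1 compression the overshoot was 4 × 4 = 16 dB, so input = -30 + 16 = -14 dBFS.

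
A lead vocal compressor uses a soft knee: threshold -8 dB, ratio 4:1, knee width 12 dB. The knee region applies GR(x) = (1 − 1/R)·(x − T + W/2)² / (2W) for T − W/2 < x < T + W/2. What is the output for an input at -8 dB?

-9.125 dB

x − T + W/2 = -8 − (-8) + 6 = 6.
GR = (1 − 1/4) × 6² / 24 = 0.75 × 36 / 24 = 1.125 dB.
Output = -8 − 1.125 = -9.125 dB.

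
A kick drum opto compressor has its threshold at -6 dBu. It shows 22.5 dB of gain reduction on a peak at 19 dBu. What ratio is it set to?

Input overshoot = 19 − (-6) = 25 dB.
Output overshoot = 25 − 22.5 = 2.5 dB.
Ratio = input overshoot / output overshoot = 25 / 2.5 = 10.

10:1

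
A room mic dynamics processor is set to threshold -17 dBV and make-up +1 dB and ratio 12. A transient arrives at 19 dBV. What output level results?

-13 dBV

Overshoot: 19 − (-17) = 36 dB.
The 36 dB excess becomes 3 dB after 12:1 reduction.
So the level is -17 + 3 = -14 dBV; make-up adds 1 dB, giving -13 dBV.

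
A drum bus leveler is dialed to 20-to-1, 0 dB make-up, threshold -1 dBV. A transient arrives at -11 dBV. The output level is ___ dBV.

-11 dBV is 10 dB below the -1 dBV threshold, so no gain reduction is applied.
Output = input = -11 dBV.

-11 dBV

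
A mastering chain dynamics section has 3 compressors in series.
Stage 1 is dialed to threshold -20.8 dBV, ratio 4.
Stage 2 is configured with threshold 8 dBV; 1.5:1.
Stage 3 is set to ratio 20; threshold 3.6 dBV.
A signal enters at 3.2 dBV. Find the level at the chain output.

Stage 1: overshoot 24 dB → 24/4 = 6 dB → -14.8 dBV.
Stage 2: -14.8 dBV ≤ 8 dBV, so stage 2 doesn't engage; output -14.8 dBV.
Stage 3: -14.8 dBV is at or below the 3.6 dBV threshold — no compression; output -14.8 dBV.

-14.8 dBV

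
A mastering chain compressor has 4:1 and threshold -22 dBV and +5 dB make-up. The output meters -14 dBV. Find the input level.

Remove make-up: -14 − 5 = -19 dBV.
The compressed level sits -19 − (-22) = 3 dB over threshold.
Before 4:1 compression the overshoot was 3 × 4 = 12 dB, so input = -22 + 12 = -10 dBV.

-10 dBV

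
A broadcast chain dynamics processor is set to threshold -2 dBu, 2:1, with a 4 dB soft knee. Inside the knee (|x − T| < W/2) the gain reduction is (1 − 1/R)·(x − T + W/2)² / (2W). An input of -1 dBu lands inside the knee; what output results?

x − T + W/2 = -1 − (-2) + 2 = 3.
GR = (1 − 1/2) × 3² / 8 = 0.5 × 9 / 8 = 0.5625 dB.
Output = -1 − 0.5625 = -1.5625 dBu.

-1.5625 dBu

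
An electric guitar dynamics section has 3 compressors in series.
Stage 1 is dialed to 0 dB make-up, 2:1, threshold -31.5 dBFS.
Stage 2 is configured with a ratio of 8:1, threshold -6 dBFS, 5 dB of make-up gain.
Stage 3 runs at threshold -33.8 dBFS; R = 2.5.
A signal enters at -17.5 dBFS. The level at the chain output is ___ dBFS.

Stage 1: -17.5 dBFS is 14 dB over -31.5 dBFS; at 2:1 that becomes 7 dB over, giving -24.5 dBFS.
Stage 2: below threshold (-24.5 ≤ -6); passes unchanged; make-up brings it to -19.5 dBFS.
Stage 3: -19.5 dBFS is 14.3 dB over -33.8 dBFS; at 2.5:1 that becomes 5.72 dB over, giving -28.08 dBFS.

-28.08 dBFS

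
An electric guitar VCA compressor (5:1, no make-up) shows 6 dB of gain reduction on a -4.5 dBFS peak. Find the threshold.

-12 dBFS

Gain reduction = -4.5 − (-10.5) = 6 dB; output overshoot = GR / (R − 1) = 6 / 4 = 1.5 dB.
Threshold = output − output overshoot = -10.5 − 1.5 = -12 dBFS.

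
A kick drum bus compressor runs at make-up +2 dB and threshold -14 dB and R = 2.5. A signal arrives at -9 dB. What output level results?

Overshoot: -9 − (-14) = 5 dB.
The 5 dB excess becomes 2 dB after 2.5:1 reduction.
That puts the output at -12 dB; make-up adds 2 dB, giving -10 dB.

-10 dB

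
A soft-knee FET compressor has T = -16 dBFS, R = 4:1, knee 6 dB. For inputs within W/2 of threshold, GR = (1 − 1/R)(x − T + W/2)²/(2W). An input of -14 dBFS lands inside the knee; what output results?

-15.5625 dBFS

x − T + W/2 = -14 − (-16) + 3 = 5.
GR = (1 − 1/4) × 5² / 12 = 0.75 × 25 / 12 = 1.5625 dB.
Output = -14 − 1.5625 = -15.5625 dBFS.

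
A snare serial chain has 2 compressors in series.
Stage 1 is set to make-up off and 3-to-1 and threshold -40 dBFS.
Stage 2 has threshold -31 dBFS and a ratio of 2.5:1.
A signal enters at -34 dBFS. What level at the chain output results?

Stage 1: 6 dB above -40 dBFS, reduced 3:1 to 2 dB above → -38 dBFS.
Stage 2: -38 dBFS is at or below the -31 dBFS threshold — no compression; output -38 dBFS.

-38 dBFS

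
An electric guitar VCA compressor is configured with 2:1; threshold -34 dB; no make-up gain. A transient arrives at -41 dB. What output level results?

-41 dB is 7 dB below the -34 dB threshold, so no gain reduction is applied.
Output = input = -41 dB.

-41 dB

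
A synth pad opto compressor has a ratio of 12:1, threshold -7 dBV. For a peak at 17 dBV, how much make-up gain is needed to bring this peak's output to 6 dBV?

11 dB

Without make-up, output = threshold + overshoot/12 = -7 + 2 = -5 dBV.
Gap to target: 11 dB.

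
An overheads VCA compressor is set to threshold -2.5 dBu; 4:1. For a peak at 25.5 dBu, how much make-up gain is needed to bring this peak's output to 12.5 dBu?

8 dB

Without make-up, output = threshold + overshoot/4 = -2.5 + 7 = 4.5 dBu.
Gap to target: 8 dB.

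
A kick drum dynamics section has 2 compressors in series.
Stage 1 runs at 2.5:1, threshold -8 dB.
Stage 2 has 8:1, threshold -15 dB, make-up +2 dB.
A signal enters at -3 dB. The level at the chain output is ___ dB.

Stage 1: 5 dB above -8 dB, reduced 2.5:1 to 2 dB above → -6 dB.
Stage 2: -6 dB is 9 dB over -15 dB; at 8:1 that becomes 1.125 dB over, giving -13.875 dB; +2 dB make-up → -11.875 dB.

-11.875 dB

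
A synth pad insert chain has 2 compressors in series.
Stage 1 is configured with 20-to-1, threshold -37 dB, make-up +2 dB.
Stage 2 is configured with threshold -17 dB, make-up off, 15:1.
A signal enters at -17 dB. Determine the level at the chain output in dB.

-34 dB

Stage 1: 20 dB above -37 dB, reduced 20:1 to 1 dB above → -36 dB; +2 dB make-up → -34 dB.
Stage 2: -34 dB ≤ -17 dB, so stage 2 doesn't engage; output -34 dB.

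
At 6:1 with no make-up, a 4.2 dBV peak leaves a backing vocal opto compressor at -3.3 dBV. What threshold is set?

Let T be the threshold. Output overshoot = (input overshoot)/R, so -3.3 − T = (4.2 − T)/6.
6·(-3.3 − T) = 4.2 − T → 5·T = -19.8 − 4.2 = -24.
T = -24/5 = -4.8 dBV.

-4.8 dBV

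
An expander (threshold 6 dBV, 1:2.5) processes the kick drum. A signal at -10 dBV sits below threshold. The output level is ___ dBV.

-34 dBV

The input is 16 dB below the 6 dBV threshold.
A 1:2.5 expander multiplies undershoot by 2.5: 16 × 2.5 = 40 dB below threshold.
Output = 6 − 40 = -34 dBV.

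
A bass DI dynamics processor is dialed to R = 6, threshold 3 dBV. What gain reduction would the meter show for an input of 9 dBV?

5 dB

9 dBV exceeds the threshold by 6 dB.
A 6:1 ratio leaves 1 dB of that excess.
Gain reduction = 6 − 1 = 5 dB.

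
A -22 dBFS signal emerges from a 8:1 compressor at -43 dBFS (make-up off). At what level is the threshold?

-46 dBFS

Input is 24 dB above T (since output overshoot × R = input overshoot: (-43 − T)·8 = -22 − T gives T = -46 dBFS).
Check: -46 + (-22 − (-46))/8 = -46 + 3 = -43 dBFS. ✓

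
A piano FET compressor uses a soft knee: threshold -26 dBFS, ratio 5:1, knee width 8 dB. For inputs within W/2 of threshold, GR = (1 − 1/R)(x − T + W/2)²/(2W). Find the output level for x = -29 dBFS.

-29.05 dBFS

x − T + W/2 = -29 − (-26) + 4 = 1.
GR = (1 − 1/5) × 1² / 16 = 0.8 × 1 / 16 = 0.05 dB.
Output = -29 − 0.05 = -29.05 dBFS.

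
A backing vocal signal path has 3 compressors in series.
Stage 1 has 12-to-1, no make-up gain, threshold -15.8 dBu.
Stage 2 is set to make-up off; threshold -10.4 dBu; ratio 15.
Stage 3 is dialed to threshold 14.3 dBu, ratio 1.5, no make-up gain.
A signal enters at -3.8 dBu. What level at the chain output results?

Stage 1: 12 dB above -15.8 dBu, reduced 12:1 to 1 dB above → -14.8 dBu.
Stage 2: below threshold (-14.8 ≤ -10.4); passes unchanged; output -14.8 dBu.
Stage 3: -14.8 dBu ≤ 14.3 dBu, so stage 3 doesn't engage; output -14.8 dBu.

-14.8 dBu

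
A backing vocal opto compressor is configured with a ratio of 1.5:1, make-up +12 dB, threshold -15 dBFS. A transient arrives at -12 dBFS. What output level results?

-12 dBFS sits 3 dB over threshold.
The 3 dB excess becomes 2 dB after 1.5:1 reduction.
That puts the output at -13 dBFS; make-up adds 12 dB, giving -1 dBFS.

-1 dBFS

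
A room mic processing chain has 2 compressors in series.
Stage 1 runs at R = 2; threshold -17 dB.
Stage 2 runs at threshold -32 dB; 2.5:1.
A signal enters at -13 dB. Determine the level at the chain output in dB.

-25.2 dB

Stage 1: -13 dB is 4 dB over -17 dB; at 2:1 that becomes 2 dB over, giving -15 dB.
Stage 2: 17 dB above -32 dB, reduced 2.5:1 to 6.8 dB above → -25.2 dB.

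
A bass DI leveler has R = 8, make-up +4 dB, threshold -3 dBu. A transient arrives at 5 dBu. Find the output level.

5 dBu sits 8 dB over threshold.
8:1 compression reduces that to 8/8 = 1 dB over.
Output = -3 + 1 = -2 dBu; make-up adds 4 dB, giving 2 dBu.

2 dBu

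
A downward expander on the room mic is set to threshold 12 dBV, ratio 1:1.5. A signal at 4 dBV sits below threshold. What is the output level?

0 dBV

Below threshold, a 1:1.5 expander applies gain = (1.5−1)×(T − x) of attenuation.
(1.5−1) × 8 = 4 dB, so output = 4 − 4 = 0 dBV.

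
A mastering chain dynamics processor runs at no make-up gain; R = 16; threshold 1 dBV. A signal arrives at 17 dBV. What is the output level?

2 dBV

The input is 16 dB above the 1 dBV threshold.
The 16 dB excess becomes 1 dB after 16:1 reduction.
That puts the output at 2 dBV.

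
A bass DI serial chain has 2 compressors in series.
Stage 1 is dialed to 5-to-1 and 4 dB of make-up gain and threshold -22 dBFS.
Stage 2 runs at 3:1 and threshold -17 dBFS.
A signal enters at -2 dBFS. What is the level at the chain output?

-16 dBFS

Stage 1: -2 dBFS is 20 dB over -22 dBFS; at 5:1 that becomes 4 dB over, giving -18 dBFS; +4 dB make-up → -14 dBFS.
Stage 2: -14 dBFS is 3 dB over -17 dBFS; at 3:1 that becomes 1 dB over, giving -16 dBFS.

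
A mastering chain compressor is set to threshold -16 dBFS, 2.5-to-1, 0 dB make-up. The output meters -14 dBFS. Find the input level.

-11 dBFS

That's 2 dB above the -16 dBFS threshold.
Before 2.5:1 compression the overshoot was 2 × 2.5 = 5 dB, so input = -16 + 5 = -11 dBFS.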